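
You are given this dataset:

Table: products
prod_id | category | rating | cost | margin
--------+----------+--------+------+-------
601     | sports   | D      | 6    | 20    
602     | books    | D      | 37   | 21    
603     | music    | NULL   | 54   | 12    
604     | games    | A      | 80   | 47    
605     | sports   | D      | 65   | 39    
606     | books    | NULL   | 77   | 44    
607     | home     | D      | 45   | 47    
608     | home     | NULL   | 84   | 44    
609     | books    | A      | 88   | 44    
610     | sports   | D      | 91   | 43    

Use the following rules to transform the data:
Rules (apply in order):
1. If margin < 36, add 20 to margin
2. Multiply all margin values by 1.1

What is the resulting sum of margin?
463.1

Step 1: Apply Rule 1 - Add 20 to records with margin < 36
  - 3 records affected: 53 + (3 × 20) = 113
  - Unaffected records: 308
  - Sum after Rule 1: 421
Step 2: Apply Rule 2 - Multiply all by 1.1
  - 421 × 1.1 = 463.1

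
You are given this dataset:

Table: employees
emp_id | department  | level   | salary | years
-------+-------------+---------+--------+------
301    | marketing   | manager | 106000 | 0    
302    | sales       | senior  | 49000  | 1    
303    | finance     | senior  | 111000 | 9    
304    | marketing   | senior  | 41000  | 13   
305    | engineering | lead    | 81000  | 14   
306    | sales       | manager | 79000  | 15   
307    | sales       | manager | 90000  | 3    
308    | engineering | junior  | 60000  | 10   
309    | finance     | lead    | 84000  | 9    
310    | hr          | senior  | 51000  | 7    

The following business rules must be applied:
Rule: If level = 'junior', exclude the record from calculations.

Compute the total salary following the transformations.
692000

Step 1: Identify records where level = 'junior'
Step 2: The excluded records sum to 60000
Step 3: Original total salary = 752000
Step 4: Remaining total = 752000 - 60000 = 692000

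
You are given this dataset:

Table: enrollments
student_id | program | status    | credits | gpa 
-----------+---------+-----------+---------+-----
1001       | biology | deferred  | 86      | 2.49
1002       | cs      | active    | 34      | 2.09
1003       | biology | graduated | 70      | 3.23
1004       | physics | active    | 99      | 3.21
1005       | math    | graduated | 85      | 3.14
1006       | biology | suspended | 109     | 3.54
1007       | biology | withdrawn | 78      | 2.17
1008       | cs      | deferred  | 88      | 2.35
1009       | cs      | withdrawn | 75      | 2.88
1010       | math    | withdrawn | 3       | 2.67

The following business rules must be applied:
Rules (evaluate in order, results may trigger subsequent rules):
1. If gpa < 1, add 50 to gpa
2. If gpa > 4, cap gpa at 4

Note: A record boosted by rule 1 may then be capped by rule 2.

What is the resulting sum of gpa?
27.77

Step 1: Apply rule 1 to records with gpa < 1
  - 0 records get bonus of 50
  - Of these, 0 records then exceed 4 and get capped
Step 2: Apply rule 2 to records with gpa > 4
  - 0 records (original) are capped
Step 3: Calculate final sum = 27.77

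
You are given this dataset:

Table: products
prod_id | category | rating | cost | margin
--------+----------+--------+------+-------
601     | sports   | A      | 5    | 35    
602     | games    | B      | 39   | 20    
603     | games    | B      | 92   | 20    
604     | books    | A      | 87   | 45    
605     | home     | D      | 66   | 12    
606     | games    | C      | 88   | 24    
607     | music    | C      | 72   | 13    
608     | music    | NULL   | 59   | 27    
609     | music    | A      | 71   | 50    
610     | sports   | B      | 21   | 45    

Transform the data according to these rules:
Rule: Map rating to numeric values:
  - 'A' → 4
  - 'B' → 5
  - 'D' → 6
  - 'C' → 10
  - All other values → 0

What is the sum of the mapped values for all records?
53

Step 1: Apply mapping to each record
Step 2: Count by status:
  'A': 3 records × 4 = 12
  'B': 3 records × 5 = 15
  'D': 1 records × 6 = 6
  'C': 2 records × 10 = 20
Step 3: Sum all mapped values = 53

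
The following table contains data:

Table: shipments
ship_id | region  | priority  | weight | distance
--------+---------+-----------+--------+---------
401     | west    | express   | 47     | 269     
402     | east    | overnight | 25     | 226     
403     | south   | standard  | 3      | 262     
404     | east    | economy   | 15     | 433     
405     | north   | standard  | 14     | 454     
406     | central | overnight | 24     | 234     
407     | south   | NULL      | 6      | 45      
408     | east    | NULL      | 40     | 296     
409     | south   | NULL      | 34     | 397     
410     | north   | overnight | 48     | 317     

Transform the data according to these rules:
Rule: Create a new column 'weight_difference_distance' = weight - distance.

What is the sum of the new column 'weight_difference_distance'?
-2677

Step 1: For each record, compute weight - distance
Example calculations:
  47 - 269 = -222
  25 - 226 = -201
  3 - 262 = -259
  ...
Step 2: Sum all derived values
Step 3: Total = -2677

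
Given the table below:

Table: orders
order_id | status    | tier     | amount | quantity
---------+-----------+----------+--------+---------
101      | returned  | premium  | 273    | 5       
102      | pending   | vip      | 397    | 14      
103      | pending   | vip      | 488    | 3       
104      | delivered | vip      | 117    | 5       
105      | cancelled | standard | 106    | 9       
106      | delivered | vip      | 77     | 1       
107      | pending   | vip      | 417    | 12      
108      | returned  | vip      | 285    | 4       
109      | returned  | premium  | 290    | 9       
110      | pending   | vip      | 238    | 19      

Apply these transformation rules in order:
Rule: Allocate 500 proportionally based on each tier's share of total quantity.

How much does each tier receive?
premium: 86.42, standard: 55.56, vip: 358.02

Step 1: Calculate total quantity = 81
Step 2: Calculate each tier's proportion:
  premium: 14/81 = 17.28% → 86.42
  standard: 9/81 = 11.11% → 55.56
  vip: 58/81 = 71.60% → 358.02
Step 3: Verify: sum of allocations ≈ 500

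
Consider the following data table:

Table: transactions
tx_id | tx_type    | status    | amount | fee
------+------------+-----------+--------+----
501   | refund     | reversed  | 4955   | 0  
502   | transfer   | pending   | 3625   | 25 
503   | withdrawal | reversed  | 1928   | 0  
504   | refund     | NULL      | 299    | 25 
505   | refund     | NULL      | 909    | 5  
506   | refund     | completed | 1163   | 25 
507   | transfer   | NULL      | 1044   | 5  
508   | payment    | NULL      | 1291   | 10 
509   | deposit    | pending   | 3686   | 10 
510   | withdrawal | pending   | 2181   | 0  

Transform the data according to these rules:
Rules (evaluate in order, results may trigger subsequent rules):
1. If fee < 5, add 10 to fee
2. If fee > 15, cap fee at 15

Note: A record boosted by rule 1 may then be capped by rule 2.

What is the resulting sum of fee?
105

Step 1: Apply rule 1 to records with fee < 5
  - 3 records get bonus of 10
  - Of these, 0 records then exceed 15 and get capped
Step 2: Apply rule 2 to records with fee > 15
  - 3 records (original) are capped
Step 3: Calculate final sum = 105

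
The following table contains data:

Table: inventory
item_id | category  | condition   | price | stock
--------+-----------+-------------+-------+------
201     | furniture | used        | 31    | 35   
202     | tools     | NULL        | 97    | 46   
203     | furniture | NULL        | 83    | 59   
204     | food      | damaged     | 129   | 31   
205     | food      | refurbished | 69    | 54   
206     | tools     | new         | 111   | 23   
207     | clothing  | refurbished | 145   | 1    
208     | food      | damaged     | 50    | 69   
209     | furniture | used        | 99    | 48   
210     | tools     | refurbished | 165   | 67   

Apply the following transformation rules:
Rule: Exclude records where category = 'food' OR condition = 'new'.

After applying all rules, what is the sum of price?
620

Step 1: Find records where category = 'food' OR condition = 'new'
Step 2: 4 records match, summing to 359
Step 3: Original sum: 979
Step 4: Remaining sum = 979 - 359 = 620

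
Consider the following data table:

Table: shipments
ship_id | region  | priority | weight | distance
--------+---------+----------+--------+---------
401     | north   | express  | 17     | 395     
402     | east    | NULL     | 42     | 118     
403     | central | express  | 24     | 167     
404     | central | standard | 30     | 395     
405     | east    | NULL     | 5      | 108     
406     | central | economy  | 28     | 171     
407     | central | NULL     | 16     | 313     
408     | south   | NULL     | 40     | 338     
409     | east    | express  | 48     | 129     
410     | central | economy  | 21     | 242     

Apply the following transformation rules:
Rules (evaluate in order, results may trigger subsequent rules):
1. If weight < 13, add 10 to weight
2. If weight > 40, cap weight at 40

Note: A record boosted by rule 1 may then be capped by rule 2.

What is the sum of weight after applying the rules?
271

Step 1: Apply rule 1 to records with weight < 13
  - 1 records get bonus of 10
  - Of these, 0 records then exceed 40 and get capped
Step 2: Apply rule 2 to records with weight > 40
  - 2 records (original) are capped
Step 3: Calculate final sum = 271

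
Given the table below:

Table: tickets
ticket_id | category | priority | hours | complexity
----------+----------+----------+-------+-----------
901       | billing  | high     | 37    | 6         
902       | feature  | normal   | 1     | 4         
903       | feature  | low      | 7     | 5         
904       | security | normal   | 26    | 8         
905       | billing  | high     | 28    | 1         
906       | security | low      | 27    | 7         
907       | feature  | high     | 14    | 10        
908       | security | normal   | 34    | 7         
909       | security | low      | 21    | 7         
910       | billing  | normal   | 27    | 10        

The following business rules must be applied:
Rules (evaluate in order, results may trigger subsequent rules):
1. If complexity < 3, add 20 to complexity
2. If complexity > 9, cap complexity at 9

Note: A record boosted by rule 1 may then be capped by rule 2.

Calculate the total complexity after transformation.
71

Step 1: Apply rule 1 to records with complexity < 3
  - 1 records get bonus of 20
  - Of these, 1 records then exceed 9 and get capped
Step 2: Apply rule 2 to records with complexity > 9
  - 2 records (original) are capped
Step 3: Calculate final sum = 71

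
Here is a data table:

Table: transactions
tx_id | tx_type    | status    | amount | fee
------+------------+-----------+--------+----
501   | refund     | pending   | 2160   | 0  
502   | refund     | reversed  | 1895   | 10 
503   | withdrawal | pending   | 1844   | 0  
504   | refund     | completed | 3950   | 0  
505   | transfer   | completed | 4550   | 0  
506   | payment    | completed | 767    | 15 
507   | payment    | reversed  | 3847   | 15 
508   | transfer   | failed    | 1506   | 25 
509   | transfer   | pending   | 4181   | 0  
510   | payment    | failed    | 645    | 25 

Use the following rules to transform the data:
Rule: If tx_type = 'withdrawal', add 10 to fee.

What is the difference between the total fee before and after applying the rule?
10

Step 1: Original sum of fee = 90
Step 2: 1 records have tx_type = 'withdrawal'
Step 3: Each affected record changes by 10
Step 4: Total change = 1 × 10 = 10
Step 5: New sum = 90 + 10 = 100
Step 6: Difference = |100 - 90| = 10
        (Sum increased by 10)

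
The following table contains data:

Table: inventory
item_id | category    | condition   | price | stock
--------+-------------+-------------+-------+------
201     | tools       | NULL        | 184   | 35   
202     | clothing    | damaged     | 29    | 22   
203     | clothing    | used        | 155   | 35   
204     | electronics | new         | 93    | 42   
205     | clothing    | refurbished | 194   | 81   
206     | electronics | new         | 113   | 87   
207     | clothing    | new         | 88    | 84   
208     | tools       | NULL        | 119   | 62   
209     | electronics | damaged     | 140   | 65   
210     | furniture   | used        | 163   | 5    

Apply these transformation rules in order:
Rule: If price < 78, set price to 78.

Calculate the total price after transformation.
1327

Step 1: 1 records have price < 78
Step 2: These records originally summed to 29
Step 3: After setting to minimum: 1 × 78 = 78
Step 4: Unaffected records sum: 1249
Step 5: Final sum = 78 + 1249 = 1327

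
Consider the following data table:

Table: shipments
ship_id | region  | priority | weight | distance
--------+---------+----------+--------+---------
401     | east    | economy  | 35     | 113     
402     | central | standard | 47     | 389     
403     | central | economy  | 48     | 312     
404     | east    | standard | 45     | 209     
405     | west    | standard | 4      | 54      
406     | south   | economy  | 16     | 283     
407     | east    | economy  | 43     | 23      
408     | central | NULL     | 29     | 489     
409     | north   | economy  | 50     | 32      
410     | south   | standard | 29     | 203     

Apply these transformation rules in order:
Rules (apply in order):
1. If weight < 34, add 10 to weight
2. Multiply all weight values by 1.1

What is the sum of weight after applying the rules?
424.6

Step 1: Apply Rule 1 - Add 10 to records with weight < 34
  - 4 records affected: 78 + (4 × 10) = 118
  - Unaffected records: 268
  - Sum after Rule 1: 386
Step 2: Apply Rule 2 - Multiply all by 1.1
  - 386 × 1.1 = 424.6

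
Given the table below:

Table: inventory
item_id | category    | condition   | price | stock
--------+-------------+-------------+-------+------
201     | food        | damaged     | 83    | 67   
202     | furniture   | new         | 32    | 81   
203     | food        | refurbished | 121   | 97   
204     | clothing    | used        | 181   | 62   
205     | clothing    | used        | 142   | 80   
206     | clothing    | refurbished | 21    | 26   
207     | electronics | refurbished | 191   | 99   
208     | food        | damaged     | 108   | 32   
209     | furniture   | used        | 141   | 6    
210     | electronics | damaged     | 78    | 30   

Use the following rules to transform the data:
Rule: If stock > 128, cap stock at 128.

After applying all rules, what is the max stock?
99

Step 1: Original maximum stock = 99
Step 2: Check cap of 128 against maximum
Step 3: No records exceed the cap (max 99 <= cap 128), so no capping applies
Step 4: Maximum after transformation = 99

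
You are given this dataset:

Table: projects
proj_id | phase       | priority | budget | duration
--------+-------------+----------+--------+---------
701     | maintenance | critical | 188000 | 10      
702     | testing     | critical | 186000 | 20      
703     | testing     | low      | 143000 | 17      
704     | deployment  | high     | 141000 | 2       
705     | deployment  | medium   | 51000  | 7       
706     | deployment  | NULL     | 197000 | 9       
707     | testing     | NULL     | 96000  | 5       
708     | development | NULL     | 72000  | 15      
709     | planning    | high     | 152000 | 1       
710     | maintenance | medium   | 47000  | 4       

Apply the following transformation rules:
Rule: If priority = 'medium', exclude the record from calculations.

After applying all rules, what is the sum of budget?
1175000

Step 1: Identify records where priority = 'medium'
Step 2: The excluded records sum to 98000
Step 3: Original total budget = 1273000
Step 4: Remaining total = 1273000 - 98000 = 1175000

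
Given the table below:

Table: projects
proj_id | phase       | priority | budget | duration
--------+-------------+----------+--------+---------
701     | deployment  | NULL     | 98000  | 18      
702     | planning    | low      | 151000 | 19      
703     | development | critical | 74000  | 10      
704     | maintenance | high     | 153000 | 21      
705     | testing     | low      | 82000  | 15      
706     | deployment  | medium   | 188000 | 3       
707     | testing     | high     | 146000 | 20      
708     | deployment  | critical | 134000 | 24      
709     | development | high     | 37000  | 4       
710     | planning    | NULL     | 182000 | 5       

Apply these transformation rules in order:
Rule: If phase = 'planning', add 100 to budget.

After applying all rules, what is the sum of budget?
1245200

Step 1: Count records where phase = 'planning': 2
Step 2: Total bonus added: 2 × 100 = 200
Step 3: Original sum of budget: 1245000
Step 4: Final sum = 1245000 + 200 = 1245200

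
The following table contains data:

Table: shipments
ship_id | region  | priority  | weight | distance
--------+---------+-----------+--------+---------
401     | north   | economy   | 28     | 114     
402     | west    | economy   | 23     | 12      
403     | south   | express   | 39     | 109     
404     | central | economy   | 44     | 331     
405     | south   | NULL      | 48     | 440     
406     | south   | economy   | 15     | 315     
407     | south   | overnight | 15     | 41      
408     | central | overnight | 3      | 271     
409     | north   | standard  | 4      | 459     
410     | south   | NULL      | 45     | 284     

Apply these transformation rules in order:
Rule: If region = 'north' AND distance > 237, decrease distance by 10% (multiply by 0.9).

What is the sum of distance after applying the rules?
2330.1

Step 1: Find records where region = 'north' AND distance > 237
Step 2: 1 records match, summing to 459
Step 3: After multiplier: 459 × 0.9 = 413.1
Step 4: Unaffected records sum: 1917
Step 5: Final sum = 413.1 + 1917 = 2330.1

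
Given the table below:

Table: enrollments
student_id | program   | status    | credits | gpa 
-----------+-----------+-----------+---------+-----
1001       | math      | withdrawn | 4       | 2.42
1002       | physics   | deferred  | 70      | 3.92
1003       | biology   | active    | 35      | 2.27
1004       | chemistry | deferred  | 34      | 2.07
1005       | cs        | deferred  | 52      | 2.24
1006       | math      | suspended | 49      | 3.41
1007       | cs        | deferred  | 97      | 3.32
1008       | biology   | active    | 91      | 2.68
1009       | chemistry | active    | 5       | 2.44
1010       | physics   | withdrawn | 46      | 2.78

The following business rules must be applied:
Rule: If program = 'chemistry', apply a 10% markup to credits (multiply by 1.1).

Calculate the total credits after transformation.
486.9

Step 1: Records with program = 'chemistry' have total credits = 39
Step 2: Apply multiplier: 39 × 1.1 = 42.9
Step 3: Other records total: 444
Step 4: Final sum = 42.9 + 444 = 486.9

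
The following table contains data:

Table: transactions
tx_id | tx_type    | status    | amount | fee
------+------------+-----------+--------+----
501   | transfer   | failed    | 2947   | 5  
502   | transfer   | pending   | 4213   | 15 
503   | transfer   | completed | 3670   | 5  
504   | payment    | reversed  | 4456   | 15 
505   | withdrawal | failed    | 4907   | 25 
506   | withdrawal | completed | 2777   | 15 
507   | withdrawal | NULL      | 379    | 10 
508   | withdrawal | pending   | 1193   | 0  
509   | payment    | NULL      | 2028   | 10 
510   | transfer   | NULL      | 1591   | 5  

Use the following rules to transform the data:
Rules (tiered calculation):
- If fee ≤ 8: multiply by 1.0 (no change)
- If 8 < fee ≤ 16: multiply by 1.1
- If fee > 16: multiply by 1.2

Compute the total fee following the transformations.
116.5

Step 1: Tier 1 (fee ≤ 8): 4 records, sum = 15 × 1.0 = 15.0
Step 2: Tier 2 (8 < fee ≤ 16): 5 records, sum = 65 × 1.1 = 71.5
Step 3: Tier 3 (fee > 16): 1 records, sum = 25 × 1.2 = 30.0
Step 4: Final sum = 15.0 + 71.5 + 30.0 = 116.5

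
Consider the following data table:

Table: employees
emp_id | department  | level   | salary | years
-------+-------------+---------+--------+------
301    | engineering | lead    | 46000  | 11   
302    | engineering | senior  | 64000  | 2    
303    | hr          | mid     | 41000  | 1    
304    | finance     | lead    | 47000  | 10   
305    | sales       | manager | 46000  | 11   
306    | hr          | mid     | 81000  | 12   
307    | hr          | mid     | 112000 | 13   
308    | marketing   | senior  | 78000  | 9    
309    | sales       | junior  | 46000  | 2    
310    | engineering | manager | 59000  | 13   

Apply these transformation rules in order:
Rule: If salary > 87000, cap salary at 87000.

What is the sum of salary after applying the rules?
595000

Step 1: 1 records have salary > 87000
Step 2: These records originally summed to 112000
Step 3: After capping: 1 × 87000 = 87000
Step 4: Unaffected records sum: 508000
Step 5: Final sum = 87000 + 508000 = 595000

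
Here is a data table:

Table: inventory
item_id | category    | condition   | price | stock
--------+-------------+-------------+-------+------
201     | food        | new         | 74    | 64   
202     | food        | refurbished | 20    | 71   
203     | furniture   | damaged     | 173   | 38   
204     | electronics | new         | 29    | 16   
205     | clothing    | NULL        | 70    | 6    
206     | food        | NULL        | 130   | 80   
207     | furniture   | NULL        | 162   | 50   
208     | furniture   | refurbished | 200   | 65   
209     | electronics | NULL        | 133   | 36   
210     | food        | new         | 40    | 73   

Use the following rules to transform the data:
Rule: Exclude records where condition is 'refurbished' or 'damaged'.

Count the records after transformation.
7

Step 1: Count records to exclude
  - 2 (refurbished) + 1 (damaged) = 3 records
Step 2: Total records: 10
Step 3: Remaining = 10 - 3 = 7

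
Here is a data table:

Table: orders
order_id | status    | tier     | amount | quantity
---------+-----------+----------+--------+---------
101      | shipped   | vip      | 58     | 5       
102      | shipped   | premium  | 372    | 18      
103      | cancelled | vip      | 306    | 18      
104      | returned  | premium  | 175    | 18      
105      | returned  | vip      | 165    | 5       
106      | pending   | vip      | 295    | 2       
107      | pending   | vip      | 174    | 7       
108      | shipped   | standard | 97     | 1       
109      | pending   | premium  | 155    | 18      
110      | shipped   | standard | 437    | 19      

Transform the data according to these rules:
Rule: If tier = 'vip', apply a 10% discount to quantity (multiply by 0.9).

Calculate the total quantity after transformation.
107.3

Step 1: Records with tier = 'vip' have total quantity = 37
Step 2: Apply multiplier: 37 × 0.9 = 33.3
Step 3: Other records total: 74
Step 4: Final sum = 33.3 + 74 = 107.3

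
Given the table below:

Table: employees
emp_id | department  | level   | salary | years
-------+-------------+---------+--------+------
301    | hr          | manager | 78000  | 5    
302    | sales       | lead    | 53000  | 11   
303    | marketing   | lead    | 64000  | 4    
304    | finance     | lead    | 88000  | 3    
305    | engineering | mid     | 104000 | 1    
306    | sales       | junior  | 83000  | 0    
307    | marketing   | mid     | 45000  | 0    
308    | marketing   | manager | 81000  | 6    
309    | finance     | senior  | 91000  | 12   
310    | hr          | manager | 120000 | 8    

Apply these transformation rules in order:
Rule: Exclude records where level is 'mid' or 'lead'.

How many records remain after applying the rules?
5

Step 1: Count records to exclude
  - 2 (mid) + 3 (lead) = 5 records
Step 2: Total records: 10
Step 3: Remaining = 10 - 5 = 5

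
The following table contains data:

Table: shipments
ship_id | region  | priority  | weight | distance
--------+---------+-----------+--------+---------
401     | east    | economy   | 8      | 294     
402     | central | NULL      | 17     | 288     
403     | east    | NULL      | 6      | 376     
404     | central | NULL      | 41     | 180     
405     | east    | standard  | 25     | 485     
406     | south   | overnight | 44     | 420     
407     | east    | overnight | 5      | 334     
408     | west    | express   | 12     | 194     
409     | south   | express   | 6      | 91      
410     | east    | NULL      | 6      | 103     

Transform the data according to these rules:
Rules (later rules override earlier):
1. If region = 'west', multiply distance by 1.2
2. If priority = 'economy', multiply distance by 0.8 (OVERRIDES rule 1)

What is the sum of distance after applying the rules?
2745.0

Step 1: Rule 2 takes priority for records with priority = 'economy'
  - 1 records: 294 × 0.8 = 235.2
Step 2: Rule 1 applies to remaining records with region = 'west'
  - 1 records: 194 × 1.2 = 232.8
Step 3: Other records unchanged: 2277
Step 4: Final sum = 235.2 + 232.8 + 2277 = 2745.0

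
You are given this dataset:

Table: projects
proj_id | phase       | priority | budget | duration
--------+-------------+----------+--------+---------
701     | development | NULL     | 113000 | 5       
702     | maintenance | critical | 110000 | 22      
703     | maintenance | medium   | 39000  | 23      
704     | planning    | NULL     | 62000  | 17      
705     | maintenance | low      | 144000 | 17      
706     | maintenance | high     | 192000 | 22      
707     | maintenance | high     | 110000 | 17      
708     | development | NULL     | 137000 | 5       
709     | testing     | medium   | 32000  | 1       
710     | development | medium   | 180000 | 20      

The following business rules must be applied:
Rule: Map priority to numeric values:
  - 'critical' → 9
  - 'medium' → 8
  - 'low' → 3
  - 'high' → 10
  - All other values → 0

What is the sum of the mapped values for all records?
56

Step 1: Apply mapping to each record
Step 2: Count by status:
  'critical': 1 records × 9 = 9
  'medium': 3 records × 8 = 24
  'low': 1 records × 3 = 3
  'high': 2 records × 10 = 20
Step 3: Sum all mapped values = 56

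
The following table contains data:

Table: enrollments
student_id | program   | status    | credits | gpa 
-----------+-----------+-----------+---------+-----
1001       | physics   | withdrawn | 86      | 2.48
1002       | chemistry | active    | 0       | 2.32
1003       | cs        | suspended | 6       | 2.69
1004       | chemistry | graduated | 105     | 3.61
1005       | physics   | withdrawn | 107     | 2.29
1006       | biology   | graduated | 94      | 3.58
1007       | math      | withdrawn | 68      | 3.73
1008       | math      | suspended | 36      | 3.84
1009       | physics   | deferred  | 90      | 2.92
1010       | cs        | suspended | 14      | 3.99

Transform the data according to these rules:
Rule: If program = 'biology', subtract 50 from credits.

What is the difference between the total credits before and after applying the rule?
50

Step 1: Original sum of credits = 606
Step 2: 1 records have program = 'biology'
Step 3: Each affected record changes by -50
Step 4: Total change = 1 × -50 = -50
Step 5: New sum = 606 + -50 = 556
Step 6: Difference = |556 - 606| = 50
        (Sum decreased by 50)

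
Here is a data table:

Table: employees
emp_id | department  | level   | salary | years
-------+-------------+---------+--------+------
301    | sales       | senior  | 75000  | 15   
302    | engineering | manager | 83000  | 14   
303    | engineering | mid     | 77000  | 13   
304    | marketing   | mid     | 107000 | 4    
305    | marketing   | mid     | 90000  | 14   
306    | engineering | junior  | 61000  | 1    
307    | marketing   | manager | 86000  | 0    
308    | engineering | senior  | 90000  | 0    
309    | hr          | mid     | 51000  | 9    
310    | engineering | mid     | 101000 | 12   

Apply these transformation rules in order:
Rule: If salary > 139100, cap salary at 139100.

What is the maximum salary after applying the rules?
107000

Step 1: Original maximum salary = 107000
Step 2: Check cap of 139100 against maximum
Step 3: No records exceed the cap (max 107000 <= cap 139100), so no capping applies
Step 4: Maximum after transformation = 107000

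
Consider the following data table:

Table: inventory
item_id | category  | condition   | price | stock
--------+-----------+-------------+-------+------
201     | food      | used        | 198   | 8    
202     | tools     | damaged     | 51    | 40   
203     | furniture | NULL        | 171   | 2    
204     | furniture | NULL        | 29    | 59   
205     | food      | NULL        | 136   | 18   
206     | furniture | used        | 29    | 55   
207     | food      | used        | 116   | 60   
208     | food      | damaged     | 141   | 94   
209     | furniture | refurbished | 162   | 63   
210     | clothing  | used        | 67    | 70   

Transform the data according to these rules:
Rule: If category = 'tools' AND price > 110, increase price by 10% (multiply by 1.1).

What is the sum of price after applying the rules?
1100

Step 1: Find records where category = 'tools' AND price > 110
Step 2: 0 records match, summing to 0
Step 3: After multiplier: 0 × 1.1 = 0.0
Step 4: Unaffected records sum: 1100
Step 5: Final sum = 0.0 + 1100 = 1100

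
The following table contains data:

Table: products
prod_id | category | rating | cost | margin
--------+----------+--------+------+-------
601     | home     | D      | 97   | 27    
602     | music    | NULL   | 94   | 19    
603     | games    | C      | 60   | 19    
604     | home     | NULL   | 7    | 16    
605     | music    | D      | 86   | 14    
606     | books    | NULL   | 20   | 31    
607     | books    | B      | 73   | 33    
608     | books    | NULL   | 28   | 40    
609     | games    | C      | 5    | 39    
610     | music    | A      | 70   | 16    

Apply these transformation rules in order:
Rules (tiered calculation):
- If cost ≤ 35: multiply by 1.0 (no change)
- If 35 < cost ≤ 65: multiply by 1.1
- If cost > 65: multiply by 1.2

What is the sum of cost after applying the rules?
630.0

Step 1: Tier 1 (cost ≤ 35): 4 records, sum = 60 × 1.0 = 60.0
Step 2: Tier 2 (35 < cost ≤ 65): 1 records, sum = 60 × 1.1 = 66.0
Step 3: Tier 3 (cost > 65): 5 records, sum = 420 × 1.2 = 504.0
Step 4: Final sum = 60.0 + 66.0 + 504.0 = 630.0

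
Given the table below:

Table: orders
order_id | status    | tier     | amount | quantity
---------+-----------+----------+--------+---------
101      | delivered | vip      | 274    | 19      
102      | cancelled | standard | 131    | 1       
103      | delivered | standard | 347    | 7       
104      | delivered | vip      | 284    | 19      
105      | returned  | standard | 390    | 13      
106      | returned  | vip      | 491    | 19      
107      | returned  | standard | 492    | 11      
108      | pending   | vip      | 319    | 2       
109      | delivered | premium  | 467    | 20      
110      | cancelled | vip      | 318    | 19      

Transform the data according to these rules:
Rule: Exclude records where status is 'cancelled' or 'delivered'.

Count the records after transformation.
4

Step 1: Count records to exclude
  - 2 (cancelled) + 4 (delivered) = 6 records
Step 2: Total records: 10
Step 3: Remaining = 10 - 6 = 4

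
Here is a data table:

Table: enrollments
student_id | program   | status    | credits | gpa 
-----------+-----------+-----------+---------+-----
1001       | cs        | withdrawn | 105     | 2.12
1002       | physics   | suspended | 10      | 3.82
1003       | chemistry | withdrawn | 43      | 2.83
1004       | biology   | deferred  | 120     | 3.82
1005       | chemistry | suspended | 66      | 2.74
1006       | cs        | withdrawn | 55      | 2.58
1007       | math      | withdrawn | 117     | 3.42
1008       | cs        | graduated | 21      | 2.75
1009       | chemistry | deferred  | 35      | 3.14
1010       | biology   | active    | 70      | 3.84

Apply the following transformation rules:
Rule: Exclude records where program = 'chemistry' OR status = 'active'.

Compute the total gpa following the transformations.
18.51

Step 1: Find records where program = 'chemistry' OR status = 'active'
Step 2: 4 records match, summing to 12.55
Step 3: Original sum: 31.06
Step 4: Remaining sum = 31.06 - 12.55 = 18.51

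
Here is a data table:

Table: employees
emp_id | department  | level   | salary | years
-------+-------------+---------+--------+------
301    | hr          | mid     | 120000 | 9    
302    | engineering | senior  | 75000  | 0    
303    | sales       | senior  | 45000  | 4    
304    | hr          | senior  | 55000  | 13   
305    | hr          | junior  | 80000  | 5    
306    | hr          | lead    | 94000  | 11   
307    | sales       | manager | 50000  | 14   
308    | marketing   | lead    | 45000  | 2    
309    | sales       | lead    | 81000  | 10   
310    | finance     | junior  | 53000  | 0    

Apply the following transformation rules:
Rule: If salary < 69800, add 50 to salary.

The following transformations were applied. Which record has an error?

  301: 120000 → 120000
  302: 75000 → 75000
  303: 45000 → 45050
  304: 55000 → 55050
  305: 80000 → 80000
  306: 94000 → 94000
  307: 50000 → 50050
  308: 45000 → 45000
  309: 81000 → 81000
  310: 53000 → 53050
Record 308 has an error. The correct transformed value should be 45050, not 45000.

Step 1: Check each record against the rule
Step 2: Record 308 has salary = 45000
Step 3: Since 45000 < 69800, the bonus should have been applied
Step 4: Correct value = 45050, but claimed value = 45000
Conclusion: Record 308 has the error.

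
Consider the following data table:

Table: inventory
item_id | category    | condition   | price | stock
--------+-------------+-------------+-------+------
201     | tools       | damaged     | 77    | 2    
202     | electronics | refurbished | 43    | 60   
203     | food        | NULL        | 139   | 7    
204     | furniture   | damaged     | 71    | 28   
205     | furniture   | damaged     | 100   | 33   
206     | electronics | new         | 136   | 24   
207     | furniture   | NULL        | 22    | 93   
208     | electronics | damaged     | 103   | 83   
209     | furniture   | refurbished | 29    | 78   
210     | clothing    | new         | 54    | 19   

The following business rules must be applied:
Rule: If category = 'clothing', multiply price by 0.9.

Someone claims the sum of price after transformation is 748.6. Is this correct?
No, the correct result is 768.6.

Step 1: Calculate the correct sum after transformation
Step 2: Apply multiplier 0.9 to records where category = 'clothing'
Step 3: Correct result = 768.6
Step 4: Claimed result = 748.6
Step 5: 768.6 ≠ 748.6
Conclusion: The claimed result is incorrect. The correct answer is 768.6.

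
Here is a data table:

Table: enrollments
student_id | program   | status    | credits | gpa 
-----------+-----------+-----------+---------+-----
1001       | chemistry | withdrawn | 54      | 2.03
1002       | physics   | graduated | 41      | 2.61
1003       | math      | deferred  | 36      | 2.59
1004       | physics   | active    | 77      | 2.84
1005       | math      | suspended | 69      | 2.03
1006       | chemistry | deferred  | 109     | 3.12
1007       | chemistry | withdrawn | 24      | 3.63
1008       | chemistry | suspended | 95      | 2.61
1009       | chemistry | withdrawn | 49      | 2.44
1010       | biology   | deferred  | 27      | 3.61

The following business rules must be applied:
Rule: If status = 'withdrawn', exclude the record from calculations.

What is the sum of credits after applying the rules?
454

Step 1: Identify records where status = 'withdrawn'
Step 2: The excluded records sum to 127
Step 3: Original total credits = 581
Step 4: Remaining total = 581 - 127 = 454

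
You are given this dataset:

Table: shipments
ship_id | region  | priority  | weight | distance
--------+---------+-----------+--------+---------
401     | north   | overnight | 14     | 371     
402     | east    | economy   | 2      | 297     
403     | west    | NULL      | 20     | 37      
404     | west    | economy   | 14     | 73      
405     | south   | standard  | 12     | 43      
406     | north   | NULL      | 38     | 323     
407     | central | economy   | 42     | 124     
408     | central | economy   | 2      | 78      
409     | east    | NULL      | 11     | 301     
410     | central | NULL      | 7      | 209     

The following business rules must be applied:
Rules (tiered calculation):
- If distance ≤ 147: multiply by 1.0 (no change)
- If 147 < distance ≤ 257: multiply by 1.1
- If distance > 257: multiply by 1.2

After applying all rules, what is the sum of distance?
2135.3

Step 1: Tier 1 (distance ≤ 147): 5 records, sum = 355 × 1.0 = 355.0
Step 2: Tier 2 (147 < distance ≤ 257): 1 records, sum = 209 × 1.1 = 229.9
Step 3: Tier 3 (distance > 257): 4 records, sum = 1292 × 1.2 = 1550.4
Step 4: Final sum = 355.0 + 229.9 + 1550.4 = 2135.3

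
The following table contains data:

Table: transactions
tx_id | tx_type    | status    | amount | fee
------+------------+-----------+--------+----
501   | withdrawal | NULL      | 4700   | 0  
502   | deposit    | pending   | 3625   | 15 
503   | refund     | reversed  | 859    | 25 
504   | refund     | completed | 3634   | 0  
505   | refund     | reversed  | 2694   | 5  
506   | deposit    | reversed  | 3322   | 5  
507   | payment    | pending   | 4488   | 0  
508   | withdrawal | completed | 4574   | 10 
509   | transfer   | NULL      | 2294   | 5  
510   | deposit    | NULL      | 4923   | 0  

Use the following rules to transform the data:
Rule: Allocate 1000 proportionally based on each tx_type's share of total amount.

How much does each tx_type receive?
deposit: 338.05, payment: 127.82, refund: 204.68, transfer: 65.33, withdrawal: 264.12

Step 1: Calculate total amount = 35113
Step 2: Calculate each tx_type's proportion:
  deposit: 11870/35113 = 33.81% → 338.05
  payment: 4488/35113 = 12.78% → 127.82
  refund: 7187/35113 = 20.47% → 204.68
  transfer: 2294/35113 = 6.53% → 65.33
  withdrawal: 9274/35113 = 26.41% → 264.12
Step 3: Verify: sum of allocations ≈ 1000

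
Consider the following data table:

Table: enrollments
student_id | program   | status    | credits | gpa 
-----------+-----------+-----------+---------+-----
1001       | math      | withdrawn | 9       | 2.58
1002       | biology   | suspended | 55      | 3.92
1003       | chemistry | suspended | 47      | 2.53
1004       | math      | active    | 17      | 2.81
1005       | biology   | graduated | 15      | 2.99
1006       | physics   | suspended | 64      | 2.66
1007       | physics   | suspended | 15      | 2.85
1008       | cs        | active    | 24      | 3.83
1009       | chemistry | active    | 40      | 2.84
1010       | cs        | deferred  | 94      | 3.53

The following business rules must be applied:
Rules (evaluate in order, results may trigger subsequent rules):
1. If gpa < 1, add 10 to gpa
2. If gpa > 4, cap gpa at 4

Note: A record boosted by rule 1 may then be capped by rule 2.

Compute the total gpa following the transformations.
30.54

Step 1: Apply rule 1 to records with gpa < 1
  - 0 records get bonus of 10
  - Of these, 0 records then exceed 4 and get capped
Step 2: Apply rule 2 to records with gpa > 4
  - 0 records (original) are capped
Step 3: Calculate final sum = 30.54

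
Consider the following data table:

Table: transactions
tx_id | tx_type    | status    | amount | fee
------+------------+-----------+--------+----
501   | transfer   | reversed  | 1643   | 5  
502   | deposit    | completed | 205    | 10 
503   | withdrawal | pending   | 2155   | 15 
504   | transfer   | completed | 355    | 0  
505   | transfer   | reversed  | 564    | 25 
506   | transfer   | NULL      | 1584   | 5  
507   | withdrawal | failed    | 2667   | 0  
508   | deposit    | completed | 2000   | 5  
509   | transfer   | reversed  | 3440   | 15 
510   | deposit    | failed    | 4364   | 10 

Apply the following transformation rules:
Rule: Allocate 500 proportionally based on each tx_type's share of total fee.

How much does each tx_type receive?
deposit: 138.89, transfer: 277.78, withdrawal: 83.33

Step 1: Calculate total fee = 90
Step 2: Calculate each tx_type's proportion:
  deposit: 25/90 = 27.78% → 138.89
  transfer: 50/90 = 55.56% → 277.78
  withdrawal: 15/90 = 16.67% → 83.33
Step 3: Verify: sum of allocations ≈ 500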